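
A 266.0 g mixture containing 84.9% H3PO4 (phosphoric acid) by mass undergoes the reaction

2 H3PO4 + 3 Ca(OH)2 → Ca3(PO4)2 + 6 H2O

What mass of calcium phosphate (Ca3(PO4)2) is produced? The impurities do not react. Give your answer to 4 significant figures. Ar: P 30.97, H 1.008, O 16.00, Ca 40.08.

357.4 g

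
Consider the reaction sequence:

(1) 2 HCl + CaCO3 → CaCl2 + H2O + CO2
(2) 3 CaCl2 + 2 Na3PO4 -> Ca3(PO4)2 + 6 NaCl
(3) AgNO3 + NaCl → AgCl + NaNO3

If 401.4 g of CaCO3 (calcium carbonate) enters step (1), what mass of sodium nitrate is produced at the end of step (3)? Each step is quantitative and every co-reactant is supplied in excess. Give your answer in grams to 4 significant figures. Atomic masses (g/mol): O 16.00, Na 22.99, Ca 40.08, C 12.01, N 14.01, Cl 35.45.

681.8 g

M(CaCO3) = 40.08 + 12.01 + 3(16.00) = 100.09 g/mol.
M(NaNO3) = 22.99 + 14.01 + 3(16.00) = 85.00 g/mol.
n(CaCO3) = 401.4 / 100.09 = 4.0104 mol.
Reaction (1): CaCO3→CaCl2 ratio 1:1 ⇒ n(CaCl2) = 4.0104 mol.
Reaction (2): CaCl2→NaCl ratio 3:6 ⇒ n(NaCl) = 8.0208 mol.
Reaction (3): NaCl→NaNO3 ratio 1:1 ⇒ n(NaNO3) = 8.0208 mol.
Mass of NaNO3 = 8.0208 × 85.00 = 681.77 g.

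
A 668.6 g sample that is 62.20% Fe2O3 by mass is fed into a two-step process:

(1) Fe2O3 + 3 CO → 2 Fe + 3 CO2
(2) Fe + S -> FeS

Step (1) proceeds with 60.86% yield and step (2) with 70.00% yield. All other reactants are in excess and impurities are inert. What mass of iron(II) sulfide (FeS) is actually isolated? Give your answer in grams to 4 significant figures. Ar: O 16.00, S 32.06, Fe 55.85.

195.1 g

Pure Fe2O3 = 668.6 × 0.6220 = 415.87 g.
M(Fe2O3) = 2(55.85) + 3(16.00) = 159.70 g/mol.
M(FeS) = 55.85 + 32.06 = 87.91 g/mol.
n(Fe2O3) = 415.87 / 159.70 = 2.6041 mol.
Step 1 (Fe2O3:Fe = 1:2): theoretical n(Fe) = 5.2081 mol; at 60.86% yield, n(Fe) = 3.1697 mol.
Step 2 (Fe:FeS = 1:1): theoretical n(FeS) = 3.1697 mol, so theoretical mass = 3.1697 × 87.91 = 278.65 g.
At 70.00% yield, actual mass of FeS = 278.65 × 0.7000 = 195.05 g.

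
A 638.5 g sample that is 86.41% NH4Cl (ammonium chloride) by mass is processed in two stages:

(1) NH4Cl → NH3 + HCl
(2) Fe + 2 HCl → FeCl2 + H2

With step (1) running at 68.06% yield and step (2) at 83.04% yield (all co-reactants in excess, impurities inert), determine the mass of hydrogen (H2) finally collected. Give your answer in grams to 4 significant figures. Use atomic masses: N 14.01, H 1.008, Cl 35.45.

Pure NH4Cl = 638.5 × 0.8641 = 551.73 g.
M(NH4Cl) = 14.01 + 4(1.008) + 35.45 = 53.492 g/mol.
M(H2) = 2(1.008) = 2.016 g/mol.
n(NH4Cl) = 551.73 / 53.492 = 10.314 mol.
Step 1 (NH4Cl:HCl = 1:1): theoretical n(HCl) = 10.314 mol; at 68.06% yield, n(HCl) = 7.0199 mol.
Step 2 (HCl:H2 = 2:1): theoretical n(H2) = 3.5099 mol, so theoretical mass = 3.5099 × 2.016 = 7.0760 g.
At 83.04% yield, actual mass of H2 = 7.0760 × 0.8304 = 5.8759 g.

5.876 g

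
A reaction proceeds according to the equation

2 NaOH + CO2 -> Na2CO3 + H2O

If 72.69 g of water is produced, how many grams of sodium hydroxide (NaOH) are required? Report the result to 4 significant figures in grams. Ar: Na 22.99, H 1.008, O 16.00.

322.8 g

M(H2O) = 2(1.008) + 16.00 = 18.016 g/mol.
M(NaOH) = 22.99 + 16.00 + 1.008 = 39.998 g/mol.
n(H2O) = 72.690 g / 18.016 g/mol = 4.0347 mol.
From the equation the H2O:NaOH mole ratio is 1:2, so n(NaOH) = 4.0347 × 2/1 = 8.0695 mol.
Mass of NaOH = 8.0695 mol × 39.998 g/mol = 322.76 g.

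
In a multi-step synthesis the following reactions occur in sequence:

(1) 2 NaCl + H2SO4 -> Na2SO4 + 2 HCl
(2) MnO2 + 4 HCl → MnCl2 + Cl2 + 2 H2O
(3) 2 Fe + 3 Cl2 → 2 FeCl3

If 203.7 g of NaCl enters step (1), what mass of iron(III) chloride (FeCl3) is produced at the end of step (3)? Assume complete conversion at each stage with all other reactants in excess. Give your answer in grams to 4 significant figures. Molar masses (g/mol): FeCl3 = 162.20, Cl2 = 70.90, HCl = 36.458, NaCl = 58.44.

94.23 g

n(NaCl) = 203.7 / 58.44 = 3.4856 mol.
Reaction (1): NaCl→HCl ratio 2:2 ⇒ n(HCl) = 3.4856 mol.
Reaction (2): HCl→Cl2 ratio 4:1 ⇒ n(Cl2) = 0.87141 mol.
Reaction (3): Cl2→FeCl3 ratio 3:2 ⇒ n(FeCl3) = 0.58094 mol.
Mass of FeCl3 = 0.58094 × 162.20 = 94.228 g.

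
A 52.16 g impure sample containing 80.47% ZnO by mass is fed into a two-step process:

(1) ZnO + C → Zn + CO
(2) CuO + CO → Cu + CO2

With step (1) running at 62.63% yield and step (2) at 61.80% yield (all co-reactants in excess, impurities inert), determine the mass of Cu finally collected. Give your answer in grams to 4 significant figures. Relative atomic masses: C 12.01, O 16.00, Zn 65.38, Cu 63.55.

Pure ZnO = 52.16 × 0.8047 = 41.973 g.
M(ZnO) = 65.38 + 16.00 = 81.38 g/mol.
M(Cu) = 63.55 g/mol.
n(ZnO) = 41.973 / 81.38 = 0.51577 mol.
Step 1 (ZnO:CO = 1:1): theoretical n(CO) = 0.51577 mol; at 62.63% yield, n(CO) = 0.32303 mol.
Step 2 (CO:Cu = 1:1): theoretical n(Cu) = 0.32303 mol, so theoretical mass = 0.32303 × 63.55 = 20.528 g.
At 61.80% yield, actual mass of Cu = 20.528 × 0.6180 = 12.686 g.

12.69 g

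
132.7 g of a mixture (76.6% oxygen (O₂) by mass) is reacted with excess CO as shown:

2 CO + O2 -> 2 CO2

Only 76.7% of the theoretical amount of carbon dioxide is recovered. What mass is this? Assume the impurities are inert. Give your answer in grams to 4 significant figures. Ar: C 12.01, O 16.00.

214.5 g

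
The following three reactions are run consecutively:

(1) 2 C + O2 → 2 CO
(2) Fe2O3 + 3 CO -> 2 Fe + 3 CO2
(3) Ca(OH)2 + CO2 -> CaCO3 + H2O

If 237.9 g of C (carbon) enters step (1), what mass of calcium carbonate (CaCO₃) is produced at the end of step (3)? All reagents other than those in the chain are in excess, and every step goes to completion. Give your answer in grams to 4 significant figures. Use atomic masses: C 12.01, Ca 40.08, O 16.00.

1983 g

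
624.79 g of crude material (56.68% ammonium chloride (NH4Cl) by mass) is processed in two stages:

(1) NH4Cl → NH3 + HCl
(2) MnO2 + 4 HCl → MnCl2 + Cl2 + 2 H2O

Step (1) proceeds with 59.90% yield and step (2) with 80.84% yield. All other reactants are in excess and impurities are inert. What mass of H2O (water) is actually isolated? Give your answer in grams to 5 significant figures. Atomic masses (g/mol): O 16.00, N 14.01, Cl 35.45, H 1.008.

Pure NH4Cl = 624.79 × 0.5668 = 354.131 g.
M(NH4Cl) = 14.01 + 4(1.008) + 35.45 = 53.492 g/mol.
M(H2O) = 2(1.008) + 16.00 = 18.016 g/mol.
n(NH4Cl) = 354.131 / 53.492 = 6.62026 mol.
Step 1 (NH4Cl:HCl = 1:1): theoretical n(HCl) = 6.62026 mol; at 59.90% yield, n(HCl) = 3.96554 mol.
Step 2 (HCl:H2O = 4:2): theoretical n(H2O) = 1.98277 mol, so theoretical mass = 1.98277 × 18.016 = 35.7215 g.
At 80.84% yield, actual mass of H2O = 35.7215 × 0.8084 = 28.8773 g.

28.877 g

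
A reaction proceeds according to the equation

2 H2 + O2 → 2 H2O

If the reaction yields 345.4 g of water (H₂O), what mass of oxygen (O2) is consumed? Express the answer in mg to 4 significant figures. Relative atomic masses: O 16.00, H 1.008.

M(H2O) = 2(1.008) + 16.00 = 18.016 g/mol.
M(O2) = 2(16.00) = 32.00 g/mol.
n(H2O) = 345.40 g / 18.016 g/mol = 19.172 mol.
From the equation the H2O:O2 mole ratio is 2:1, so n(O2) = 19.172 × 1/2 = 9.5859 mol.
Mass of O2 = 9.5859 mol × 32.00 g/mol = 306.75 g.
Converting to mg: 306.75 g = 306700 mg.

306700 mg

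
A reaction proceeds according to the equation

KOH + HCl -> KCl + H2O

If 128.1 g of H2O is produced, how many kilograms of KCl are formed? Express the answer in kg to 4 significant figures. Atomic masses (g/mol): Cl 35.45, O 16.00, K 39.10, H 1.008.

M(H2O) = 2(1.008) + 16.00 = 18.016 g/mol.
M(KCl) = 39.10 + 35.45 = 74.55 g/mol.
n(H2O) = 128.10 g / 18.016 g/mol = 7.1103 mol.
From the equation the H2O:KCl mole ratio is 1:1, so n(KCl) = 7.1103 × 1/1 = 7.1103 mol.
Mass of KCl = 7.1103 mol × 74.55 g/mol = 530.08 g.
Converting to kg: 530.08 g = 0.5301 kg.

0.5301 kg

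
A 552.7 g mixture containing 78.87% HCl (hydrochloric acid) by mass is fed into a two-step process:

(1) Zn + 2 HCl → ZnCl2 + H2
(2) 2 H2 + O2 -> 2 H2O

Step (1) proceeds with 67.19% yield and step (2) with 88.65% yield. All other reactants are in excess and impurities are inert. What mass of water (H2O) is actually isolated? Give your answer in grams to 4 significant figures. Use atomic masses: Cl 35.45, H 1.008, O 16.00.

64.15 g

Pure HCl = 552.7 × 0.7887 = 435.91 g.
M(HCl) = 1.008 + 35.45 = 36.458 g/mol.
M(H2O) = 2(1.008) + 16.00 = 18.016 g/mol.
n(HCl) = 435.91 / 36.458 = 11.957 mol.
Step 1 (HCl:H2 = 2:1): theoretical n(H2) = 5.9783 mol; at 67.19% yield, n(H2) = 4.0168 mol.
Step 2 (H2:H2O = 2:2): theoretical n(H2O) = 4.0168 mol, so theoretical mass = 4.0168 × 18.016 = 72.367 g.
At 88.65% yield, actual mass of H2O = 72.367 × 0.8865 = 64.153 g.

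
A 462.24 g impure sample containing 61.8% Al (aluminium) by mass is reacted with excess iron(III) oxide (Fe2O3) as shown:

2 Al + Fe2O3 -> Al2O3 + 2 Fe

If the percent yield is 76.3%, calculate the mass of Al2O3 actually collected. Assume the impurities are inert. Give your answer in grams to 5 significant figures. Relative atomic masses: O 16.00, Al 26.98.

Pure Al available = 462.24 g × 0.618 = 285.664 g.
M(Al) = 26.98 g/mol.
M(Al2O3) = 2(26.98) + 3(16.00) = 101.96 g/mol.
n(Al) = 285.664 g / 26.98 g/mol = 10.5880 mol.
From the equation the Al:Al2O3 mole ratio is 2:1, so n(Al2O3) = 10.5880 × 1/2 = 5.29400 mol.
Mass of Al2O3 = 5.29400 mol × 101.96 g/mol = 539.776 g.
Actual mass collected = 539.776 g × 0.763 = 411.849 g.

411.85 g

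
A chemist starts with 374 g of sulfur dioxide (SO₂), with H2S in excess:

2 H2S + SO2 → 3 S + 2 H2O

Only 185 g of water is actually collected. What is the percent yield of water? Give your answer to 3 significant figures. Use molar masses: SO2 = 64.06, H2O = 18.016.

87.9 %

n(SO2) = 374.0 g / 64.06 g/mol = 5.838 mol.
From the equation the SO2:H2O mole ratio is 1:2, so n(H2O) = 5.838 × 2/1 = 11.68 mol.
Mass of H2O = 11.68 mol × 18.016 g/mol = 210.4 g.
This is the theoretical yield. Percent yield = 185 g / 210.4 g × 100% = 87.94%.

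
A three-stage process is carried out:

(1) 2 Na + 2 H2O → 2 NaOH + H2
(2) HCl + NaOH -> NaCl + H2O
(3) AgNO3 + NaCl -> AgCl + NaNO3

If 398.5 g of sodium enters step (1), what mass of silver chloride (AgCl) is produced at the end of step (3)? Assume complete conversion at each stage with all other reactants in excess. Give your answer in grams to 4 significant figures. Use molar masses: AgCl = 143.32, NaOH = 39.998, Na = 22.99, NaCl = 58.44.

2484 g

n(Na) = 398.5 / 22.99 = 17.334 mol.
Reaction (1): Na→NaOH ratio 2:2 ⇒ n(NaOH) = 17.334 mol.
Reaction (2): NaOH→NaCl ratio 1:1 ⇒ n(NaCl) = 17.334 mol.
Reaction (3): NaCl→AgCl ratio 1:1 ⇒ n(AgCl) = 17.334 mol.
Mass of AgCl = 17.334 × 143.32 = 2484.3 g.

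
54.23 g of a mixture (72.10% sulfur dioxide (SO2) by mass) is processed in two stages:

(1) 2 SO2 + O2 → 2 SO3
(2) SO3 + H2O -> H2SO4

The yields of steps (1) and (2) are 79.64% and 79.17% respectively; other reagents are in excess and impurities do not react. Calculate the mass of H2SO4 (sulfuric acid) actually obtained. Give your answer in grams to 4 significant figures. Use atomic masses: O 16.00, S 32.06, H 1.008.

37.74 g

Pure SO2 = 54.23 × 0.7210 = 39.100 g.
M(SO2) = 32.06 + 2(16.00) = 64.06 g/mol.
M(H2SO4) = 2(1.008) + 32.06 + 4(16.00) = 98.076 g/mol.
n(SO2) = 39.100 / 64.06 = 0.61036 mol.
Step 1 (SO2:SO3 = 2:2): theoretical n(SO3) = 0.61036 mol; at 79.64% yield, n(SO3) = 0.48609 mol.
Step 2 (SO3:H2SO4 = 1:1): theoretical n(H2SO4) = 0.48609 mol, so theoretical mass = 0.48609 × 98.076 = 47.674 g.
At 79.17% yield, actual mass of H2SO4 = 47.674 × 0.7917 = 37.744 g.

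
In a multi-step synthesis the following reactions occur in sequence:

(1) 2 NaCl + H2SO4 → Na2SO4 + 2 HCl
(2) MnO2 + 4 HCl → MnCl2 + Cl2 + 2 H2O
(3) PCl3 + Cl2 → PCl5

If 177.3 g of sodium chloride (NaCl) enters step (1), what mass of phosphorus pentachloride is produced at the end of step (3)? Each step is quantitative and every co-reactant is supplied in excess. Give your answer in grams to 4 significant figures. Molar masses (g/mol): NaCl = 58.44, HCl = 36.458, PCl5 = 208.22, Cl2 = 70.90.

n(NaCl) = 177.3 / 58.44 = 3.0339 mol.
Reaction (1): NaCl→HCl ratio 2:2 ⇒ n(HCl) = 3.0339 mol.
Reaction (2): HCl→Cl2 ratio 4:1 ⇒ n(Cl2) = 0.75847 mol.
Reaction (3): Cl2→PCl5 ratio 1:1 ⇒ n(PCl5) = 0.75847 mol.
Mass of PCl5 = 0.75847 × 208.22 = 157.93 g.

157.9 g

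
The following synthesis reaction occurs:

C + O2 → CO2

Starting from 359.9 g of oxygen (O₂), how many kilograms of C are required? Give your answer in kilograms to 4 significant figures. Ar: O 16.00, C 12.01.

0.1351 kg

M(O2) = 2(16.00) = 32.00 g/mol.
M(C) = 12.01 g/mol.
n(O2) = 359.90 g / 32.00 g/mol = 11.247 mol.
From the equation the O2:C mole ratio is 1:1, so n(C) = 11.247 × 1/1 = 11.247 mol.
Mass of C = 11.247 mol × 12.01 g/mol = 135.07 g.
Converting to kg: 135.07 g = 0.1351 kg.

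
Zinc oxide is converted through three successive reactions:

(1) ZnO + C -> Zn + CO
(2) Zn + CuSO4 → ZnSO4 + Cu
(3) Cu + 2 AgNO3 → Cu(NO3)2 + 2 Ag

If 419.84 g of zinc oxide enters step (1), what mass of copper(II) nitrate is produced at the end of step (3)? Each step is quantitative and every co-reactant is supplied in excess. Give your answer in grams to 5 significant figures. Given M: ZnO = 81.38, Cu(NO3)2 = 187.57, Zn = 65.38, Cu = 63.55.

967.67 g

n(ZnO) = 419.84 / 81.38 = 5.15901 mol.
Reaction (1): ZnO→Zn ratio 1:1 ⇒ n(Zn) = 5.15901 mol.
Reaction (2): Zn→Cu ratio 1:1 ⇒ n(Cu) = 5.15901 mol.
Reaction (3): Cu→Cu(NO3)2 ratio 1:1 ⇒ n(Cu(NO3)2) = 5.15901 mol.
Mass of Cu(NO3)2 = 5.15901 × 187.57 = 967.675 g.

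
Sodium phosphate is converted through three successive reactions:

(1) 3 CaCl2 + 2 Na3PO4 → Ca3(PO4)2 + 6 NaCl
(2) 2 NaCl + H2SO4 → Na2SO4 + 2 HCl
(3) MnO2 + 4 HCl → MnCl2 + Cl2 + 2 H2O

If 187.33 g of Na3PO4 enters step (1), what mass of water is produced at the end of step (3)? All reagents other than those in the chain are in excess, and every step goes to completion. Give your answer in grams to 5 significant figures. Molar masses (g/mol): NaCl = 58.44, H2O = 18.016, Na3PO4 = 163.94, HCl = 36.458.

n(Na3PO4) = 187.33 / 163.94 = 1.14267 mol.
Reaction (1): Na3PO4→NaCl ratio 2:6 ⇒ n(NaCl) = 3.42802 mol.
Reaction (2): NaCl→HCl ratio 2:2 ⇒ n(HCl) = 3.42802 mol.
Reaction (3): HCl→H2O ratio 4:2 ⇒ n(H2O) = 1.71401 mol.
Mass of H2O = 1.71401 × 18.016 = 30.8796 g.

30.880 g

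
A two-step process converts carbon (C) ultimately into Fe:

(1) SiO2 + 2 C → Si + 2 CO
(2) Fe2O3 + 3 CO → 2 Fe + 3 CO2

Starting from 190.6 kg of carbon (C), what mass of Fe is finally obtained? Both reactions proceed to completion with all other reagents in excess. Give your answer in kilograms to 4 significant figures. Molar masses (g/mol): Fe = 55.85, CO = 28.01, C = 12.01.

590.9 kg

190.6 kg = 190600 g.
n(C) = 190600 / 12.01 = 15870 mol.
Step 1 gives a 2:2 ratio of C to CO, so n(CO) = 15870 mol.
In step 2 the CO:Fe ratio is 3:2, so n(Fe) = 10580 mol.
Mass of Fe = 10580 × 55.85 = 590900 g = 590.9 kg.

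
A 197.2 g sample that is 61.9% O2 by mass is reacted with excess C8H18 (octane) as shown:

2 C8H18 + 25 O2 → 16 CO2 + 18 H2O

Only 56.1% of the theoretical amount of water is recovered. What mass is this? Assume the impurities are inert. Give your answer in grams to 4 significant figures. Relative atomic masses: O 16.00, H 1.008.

27.76 g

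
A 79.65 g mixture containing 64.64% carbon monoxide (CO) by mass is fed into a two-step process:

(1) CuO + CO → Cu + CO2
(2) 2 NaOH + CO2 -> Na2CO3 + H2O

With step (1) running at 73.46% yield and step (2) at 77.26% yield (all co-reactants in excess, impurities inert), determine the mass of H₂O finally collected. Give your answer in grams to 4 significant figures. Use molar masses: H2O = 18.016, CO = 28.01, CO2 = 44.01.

Pure CO = 79.65 × 0.6464 = 51.486 g.
n(CO) = 51.486 / 28.01 = 1.8381 mol.
Step 1 (CO:CO2 = 1:1): theoretical n(CO2) = 1.8381 mol; at 73.46% yield, n(CO2) = 1.3503 mol.
Step 2 (CO2:H2O = 1:1): theoretical n(H2O) = 1.3503 mol, so theoretical mass = 1.3503 × 18.016 = 24.327 g.
At 77.26% yield, actual mass of H2O = 24.327 × 0.7726 = 18.795 g.

18.79 g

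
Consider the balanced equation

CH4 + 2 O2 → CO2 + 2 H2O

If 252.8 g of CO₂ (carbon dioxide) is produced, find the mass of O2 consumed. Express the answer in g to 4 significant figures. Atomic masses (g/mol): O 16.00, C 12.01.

M(CO2) = 12.01 + 2(16.00) = 44.01 g/mol.
M(O2) = 2(16.00) = 32.00 g/mol.
n(CO2) = 252.80 g / 44.01 g/mol = 5.7441 mol.
From the equation the CO2:O2 mole ratio is 1:2, so n(O2) = 5.7441 × 2/1 = 11.488 mol.
Mass of O2 = 11.488 mol × 32.00 g/mol = 367.63 g.

367.6 g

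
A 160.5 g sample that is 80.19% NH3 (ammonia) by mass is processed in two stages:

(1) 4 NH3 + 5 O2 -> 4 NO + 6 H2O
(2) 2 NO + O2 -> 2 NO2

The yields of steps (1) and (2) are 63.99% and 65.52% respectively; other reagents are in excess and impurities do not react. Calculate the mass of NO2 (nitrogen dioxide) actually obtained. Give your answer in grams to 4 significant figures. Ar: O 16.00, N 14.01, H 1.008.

Pure NH3 = 160.5 × 0.8019 = 128.70 g.
M(NH3) = 14.01 + 3(1.008) = 17.034 g/mol.
M(NO2) = 14.01 + 2(16.00) = 46.01 g/mol.
n(NH3) = 128.70 / 17.034 = 7.5558 mol.
Step 1 (NH3:NO = 4:4): theoretical n(NO) = 7.5558 mol; at 63.99% yield, n(NO) = 4.8349 mol.
Step 2 (NO:NO2 = 2:2): theoretical n(NO2) = 4.8349 mol, so theoretical mass = 4.8349 × 46.01 = 222.46 g.
At 65.52% yield, actual mass of NO2 = 222.46 × 0.6552 = 145.75 g.

145.8 g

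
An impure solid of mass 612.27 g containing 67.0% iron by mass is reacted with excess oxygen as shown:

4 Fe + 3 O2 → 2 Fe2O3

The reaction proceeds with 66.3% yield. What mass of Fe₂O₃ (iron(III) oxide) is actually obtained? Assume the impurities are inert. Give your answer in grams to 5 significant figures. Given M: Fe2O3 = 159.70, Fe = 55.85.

Pure Fe available = 612.27 g × 0.670 = 410.221 g.
n(Fe) = 410.221 g / 55.85 g/mol = 7.34505 mol.
From the equation the Fe:Fe2O3 mole ratio is 4:2, so n(Fe2O3) = 7.34505 × 2/4 = 3.67252 mol.
Mass of Fe2O3 = 3.67252 mol × 159.70 g/mol = 586.502 g.
Actual mass collected = 586.502 g × 0.663 = 388.851 g.

388.85 g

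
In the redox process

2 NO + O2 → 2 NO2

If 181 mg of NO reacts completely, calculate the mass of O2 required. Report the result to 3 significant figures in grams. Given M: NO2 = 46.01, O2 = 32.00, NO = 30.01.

0.0965 g

Convert: 181 mg = 0.1810 g.
n(NO) = 0.1810 g / 30.01 g/mol = 0.006031 mol.
From the equation the NO:O2 mole ratio is 2:1, so n(O2) = 0.006031 × 1/2 = 0.003016 mol.
Mass of O2 = 0.003016 mol × 32.00 g/mol = 0.09650 g.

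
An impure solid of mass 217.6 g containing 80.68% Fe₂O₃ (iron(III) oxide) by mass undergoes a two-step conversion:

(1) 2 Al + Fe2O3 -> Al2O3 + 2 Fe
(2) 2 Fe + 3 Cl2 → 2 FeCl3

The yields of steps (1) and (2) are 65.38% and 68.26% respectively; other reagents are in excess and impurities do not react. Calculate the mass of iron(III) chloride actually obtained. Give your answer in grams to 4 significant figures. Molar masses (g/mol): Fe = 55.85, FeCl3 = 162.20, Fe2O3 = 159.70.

159.2 g

Pure Fe2O3 = 217.6 × 0.8068 = 175.56 g.
n(Fe2O3) = 175.56 / 159.70 = 1.0993 mol.
Step 1 (Fe2O3:Fe = 1:2): theoretical n(Fe) = 2.1986 mol; at 65.38% yield, n(Fe) = 1.4375 mol.
Step 2 (Fe:FeCl3 = 2:2): theoretical n(FeCl3) = 1.4375 mol, so theoretical mass = 1.4375 × 162.20 = 233.16 g.
At 68.26% yield, actual mass of FeCl3 = 233.16 × 0.6826 = 159.15 g.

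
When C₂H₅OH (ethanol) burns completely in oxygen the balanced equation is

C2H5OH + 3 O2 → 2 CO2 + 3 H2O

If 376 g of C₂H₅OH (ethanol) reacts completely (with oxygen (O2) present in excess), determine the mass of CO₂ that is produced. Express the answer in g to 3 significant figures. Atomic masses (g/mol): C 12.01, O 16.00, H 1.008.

718 g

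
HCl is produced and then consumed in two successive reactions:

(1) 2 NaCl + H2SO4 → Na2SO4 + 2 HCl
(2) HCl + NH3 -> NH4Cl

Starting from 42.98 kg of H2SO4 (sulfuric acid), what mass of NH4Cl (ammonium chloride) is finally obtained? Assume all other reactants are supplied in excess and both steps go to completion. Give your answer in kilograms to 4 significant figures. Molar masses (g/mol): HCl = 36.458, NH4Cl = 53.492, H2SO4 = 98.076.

42.98 kg = 42980 g.
n(H2SO4) = 42980 / 98.076 = 438.23 mol.
Step 1 gives a 1:2 ratio of H2SO4 to HCl, so n(HCl) = 876.46 mol.
In step 2 the HCl:NH4Cl ratio is 1:1, so n(NH4Cl) = 876.46 mol.
Mass of NH4Cl = 876.46 × 53.492 = 46884 g = 46.88 kg.

46.88 kg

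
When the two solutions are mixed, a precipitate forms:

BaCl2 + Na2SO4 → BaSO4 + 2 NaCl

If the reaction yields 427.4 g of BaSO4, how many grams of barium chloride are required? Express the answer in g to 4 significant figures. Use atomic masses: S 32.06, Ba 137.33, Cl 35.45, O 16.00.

M(BaSO4) = 137.33 + 32.06 + 4(16.00) = 233.39 g/mol.
M(BaCl2) = 137.33 + 2(35.45) = 208.23 g/mol.
n(BaSO4) = 427.40 g / 233.39 g/mol = 1.8313 mol.
From the equation the BaSO4:BaCl2 mole ratio is 1:1, so n(BaCl2) = 1.8313 × 1/1 = 1.8313 mol.
Mass of BaCl2 = 1.8313 mol × 208.23 g/mol = 381.33 g.

381.3 g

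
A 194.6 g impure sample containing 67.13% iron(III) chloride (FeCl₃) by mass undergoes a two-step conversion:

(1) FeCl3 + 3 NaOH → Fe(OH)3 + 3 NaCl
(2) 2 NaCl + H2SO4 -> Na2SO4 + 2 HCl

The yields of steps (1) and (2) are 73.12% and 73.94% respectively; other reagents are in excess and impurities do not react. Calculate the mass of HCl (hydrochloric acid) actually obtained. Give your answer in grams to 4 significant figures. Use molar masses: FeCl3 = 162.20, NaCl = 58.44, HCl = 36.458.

47.63 g

Pure FeCl3 = 194.6 × 0.6713 = 130.63 g.
n(FeCl3) = 130.63 / 162.20 = 0.80539 mol.
Step 1 (FeCl3:NaCl = 1:3): theoretical n(NaCl) = 2.4162 mol; at 73.12% yield, n(NaCl) = 1.7667 mol.
Step 2 (NaCl:HCl = 2:2): theoretical n(HCl) = 1.7667 mol, so theoretical mass = 1.7667 × 36.458 = 64.411 g.
At 73.94% yield, actual mass of HCl = 64.411 × 0.7394 = 47.625 g.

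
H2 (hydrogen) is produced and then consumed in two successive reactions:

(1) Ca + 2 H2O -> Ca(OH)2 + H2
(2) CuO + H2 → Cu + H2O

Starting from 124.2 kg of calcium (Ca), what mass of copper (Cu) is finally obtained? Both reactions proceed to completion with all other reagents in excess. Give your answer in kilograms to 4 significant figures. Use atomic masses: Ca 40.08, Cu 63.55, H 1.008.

196.9 kg

M(Ca) = 40.08 g/mol.
M(Cu) = 63.55 g/mol.
124.2 kg = 124200 g.
n(Ca) = 124200 / 40.08 = 3098.8 mol.
Step 1 gives a 1:1 ratio of Ca to H2, so n(H2) = 3098.8 mol.
In step 2 the H2:Cu ratio is 1:1, so n(Cu) = 3098.8 mol.
Mass of Cu = 3098.8 × 63.55 = 196930 g = 196.9 kg.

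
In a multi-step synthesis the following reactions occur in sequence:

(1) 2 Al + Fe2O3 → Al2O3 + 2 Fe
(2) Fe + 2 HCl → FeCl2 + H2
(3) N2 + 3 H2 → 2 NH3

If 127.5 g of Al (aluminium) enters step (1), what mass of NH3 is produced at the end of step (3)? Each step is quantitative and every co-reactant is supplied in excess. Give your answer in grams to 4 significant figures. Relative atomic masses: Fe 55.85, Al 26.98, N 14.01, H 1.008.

M(Al) = 26.98 g/mol.
M(NH3) = 14.01 + 3(1.008) = 17.034 g/mol.
n(Al) = 127.5 / 26.98 = 4.7257 mol.
Reaction (1): Al→Fe ratio 2:2 ⇒ n(Fe) = 4.7257 mol.
Reaction (2): Fe→H2 ratio 1:1 ⇒ n(H2) = 4.7257 mol.
Reaction (3): H2→NH3 ratio 3:2 ⇒ n(NH3) = 3.1505 mol.
Mass of NH3 = 3.1505 × 17.034 = 53.665 g.

53.67 g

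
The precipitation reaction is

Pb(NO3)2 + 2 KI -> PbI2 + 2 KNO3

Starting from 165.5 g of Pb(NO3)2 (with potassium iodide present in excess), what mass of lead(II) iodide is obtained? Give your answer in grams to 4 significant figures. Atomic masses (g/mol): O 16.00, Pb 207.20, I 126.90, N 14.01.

M(Pb(NO3)2) = 207.20 + 2(14.01) + 6(16.00) = 331.22 g/mol.
M(PbI2) = 207.20 + 2(126.90) = 461.00 g/mol.
n(Pb(NO3)2) = 165.50 g / 331.22 g/mol = 0.49967 mol.
From the equation the Pb(NO3)2:PbI2 mole ratio is 1:1, so n(PbI2) = 0.49967 × 1/1 = 0.49967 mol.
Mass of PbI2 = 0.49967 mol × 461.00 g/mol = 230.35 g.

230.3 g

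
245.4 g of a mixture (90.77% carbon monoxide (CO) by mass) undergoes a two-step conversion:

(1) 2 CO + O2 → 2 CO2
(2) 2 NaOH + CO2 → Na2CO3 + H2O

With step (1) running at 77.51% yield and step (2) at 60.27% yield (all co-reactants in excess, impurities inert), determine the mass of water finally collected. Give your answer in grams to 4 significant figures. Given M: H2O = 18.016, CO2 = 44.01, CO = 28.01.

Pure CO = 245.4 × 0.9077 = 222.75 g.
n(CO) = 222.75 / 28.01 = 7.9525 mol.
Step 1 (CO:CO2 = 2:2): theoretical n(CO2) = 7.9525 mol; at 77.51% yield, n(CO2) = 6.1640 mol.
Step 2 (CO2:H2O = 1:1): theoretical n(H2O) = 6.1640 mol, so theoretical mass = 6.1640 × 18.016 = 111.05 g.
At 60.27% yield, actual mass of H2O = 111.05 × 0.6027 = 66.930 g.

66.93 g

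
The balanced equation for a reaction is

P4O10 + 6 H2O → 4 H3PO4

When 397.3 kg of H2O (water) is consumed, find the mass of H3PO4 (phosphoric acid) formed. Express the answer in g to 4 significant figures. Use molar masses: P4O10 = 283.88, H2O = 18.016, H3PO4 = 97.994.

1441000 g

Convert: 397.3 kg = 397300 g.
n(H2O) = 397300 g / 18.016 g/mol = 22053 mol.
From the equation the H2O:H3PO4 mole ratio is 6:4, so n(H3PO4) = 22053 × 4/6 = 14702 mol.
Mass of H3PO4 = 14702 mol × 97.994 g/mol = 1.4407 × 10^6 g.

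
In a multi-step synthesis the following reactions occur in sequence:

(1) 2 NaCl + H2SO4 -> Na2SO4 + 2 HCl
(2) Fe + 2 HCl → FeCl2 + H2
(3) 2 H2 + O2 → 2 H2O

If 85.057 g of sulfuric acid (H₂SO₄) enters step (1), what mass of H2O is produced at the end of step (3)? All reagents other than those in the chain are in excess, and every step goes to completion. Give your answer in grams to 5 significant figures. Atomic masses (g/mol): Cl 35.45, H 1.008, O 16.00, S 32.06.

15.624 g

M(H2SO4) = 2(1.008) + 32.06 + 4(16.00) = 98.076 g/mol.
M(H2O) = 2(1.008) + 16.00 = 18.016 g/mol.
n(H2SO4) = 85.057 / 98.076 = 0.867256 mol.
Reaction (1): H2SO4→HCl ratio 1:2 ⇒ n(HCl) = 1.73451 mol.
Reaction (2): HCl→H2 ratio 2:1 ⇒ n(H2) = 0.867256 mol.
Reaction (3): H2→H2O ratio 2:2 ⇒ n(H2O) = 0.867256 mol.
Mass of H2O = 0.867256 × 18.016 = 15.6245 g.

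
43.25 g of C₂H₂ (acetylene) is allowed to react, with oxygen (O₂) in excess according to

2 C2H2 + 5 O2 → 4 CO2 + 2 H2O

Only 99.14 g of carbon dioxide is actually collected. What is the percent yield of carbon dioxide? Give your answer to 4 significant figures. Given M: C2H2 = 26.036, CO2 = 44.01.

n(C2H2) = 43.250 g / 26.036 g/mol = 1.6612 mol.
From the equation the C2H2:CO2 mole ratio is 2:4, so n(CO2) = 1.6612 × 4/2 = 3.3223 mol.
Mass of CO2 = 3.3223 mol × 44.01 g/mol = 146.22 g.
This is the theoretical yield. Percent yield = 99.14 g / 146.22 g × 100% = 67.804%.

67.80 %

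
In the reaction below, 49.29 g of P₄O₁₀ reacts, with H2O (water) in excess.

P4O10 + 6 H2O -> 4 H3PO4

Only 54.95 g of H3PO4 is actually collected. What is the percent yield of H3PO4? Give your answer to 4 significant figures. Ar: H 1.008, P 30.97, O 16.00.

80.74 %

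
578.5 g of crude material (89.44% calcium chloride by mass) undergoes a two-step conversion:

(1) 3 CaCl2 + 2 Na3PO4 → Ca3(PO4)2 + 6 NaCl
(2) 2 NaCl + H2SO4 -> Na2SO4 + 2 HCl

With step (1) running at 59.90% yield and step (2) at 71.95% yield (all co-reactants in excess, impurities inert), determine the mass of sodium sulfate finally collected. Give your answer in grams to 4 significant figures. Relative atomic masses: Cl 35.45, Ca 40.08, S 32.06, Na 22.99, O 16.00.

285.4 g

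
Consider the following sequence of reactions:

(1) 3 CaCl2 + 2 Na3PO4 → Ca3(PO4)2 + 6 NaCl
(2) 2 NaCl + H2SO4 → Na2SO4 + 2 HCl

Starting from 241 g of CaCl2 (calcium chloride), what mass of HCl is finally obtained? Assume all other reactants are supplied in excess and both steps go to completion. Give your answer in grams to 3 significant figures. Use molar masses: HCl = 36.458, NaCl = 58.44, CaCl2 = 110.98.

158 g

n(CaCl2) = 241.0 / 110.98 = 2.172 mol.
Step 1 gives a 3:6 ratio of CaCl2 to NaCl, so n(NaCl) = 4.343 mol.
In step 2 the NaCl:HCl ratio is 2:2, so n(HCl) = 4.343 mol.
Mass of HCl = 4.343 × 36.458 = 158.3 g.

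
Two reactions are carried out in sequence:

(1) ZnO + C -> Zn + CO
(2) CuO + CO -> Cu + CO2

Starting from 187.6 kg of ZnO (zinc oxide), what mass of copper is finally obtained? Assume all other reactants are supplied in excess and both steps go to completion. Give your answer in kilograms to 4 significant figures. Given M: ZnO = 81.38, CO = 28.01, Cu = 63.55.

146.5 kg

187.6 kg = 187600 g.
n(ZnO) = 187600 / 81.38 = 2305.2 mol.
Step 1 gives a 1:1 ratio of ZnO to CO, so n(CO) = 2305.2 mol.
In step 2 the CO:Cu ratio is 1:1, so n(Cu) = 2305.2 mol.
Mass of Cu = 2305.2 × 63.55 = 146500 g = 146.5 kg.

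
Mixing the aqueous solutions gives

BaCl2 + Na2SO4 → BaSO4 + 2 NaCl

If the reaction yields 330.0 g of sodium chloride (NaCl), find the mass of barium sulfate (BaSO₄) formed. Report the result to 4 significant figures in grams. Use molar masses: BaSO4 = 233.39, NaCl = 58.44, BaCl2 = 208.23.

n(NaCl) = 330.00 g / 58.44 g/mol = 5.6468 mol.
From the equation the NaCl:BaSO4 mole ratio is 2:1, so n(BaSO4) = 5.6468 × 1/2 = 2.8234 mol.
Mass of BaSO4 = 2.8234 mol × 233.39 g/mol = 658.96 g.

659.0 g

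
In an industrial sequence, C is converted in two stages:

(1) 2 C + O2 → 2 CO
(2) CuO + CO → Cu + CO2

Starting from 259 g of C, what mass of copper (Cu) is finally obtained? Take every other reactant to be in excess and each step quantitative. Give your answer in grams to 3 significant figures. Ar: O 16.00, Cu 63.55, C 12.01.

1370 g

M(C) = 12.01 g/mol.
M(Cu) = 63.55 g/mol.
n(C) = 259.0 / 12.01 = 21.57 mol.
Step 1 gives a 2:2 ratio of C to CO, so n(CO) = 21.57 mol.
In step 2 the CO:Cu ratio is 1:1, so n(Cu) = 21.57 mol.
Mass of Cu = 21.57 × 63.55 = 1370 g.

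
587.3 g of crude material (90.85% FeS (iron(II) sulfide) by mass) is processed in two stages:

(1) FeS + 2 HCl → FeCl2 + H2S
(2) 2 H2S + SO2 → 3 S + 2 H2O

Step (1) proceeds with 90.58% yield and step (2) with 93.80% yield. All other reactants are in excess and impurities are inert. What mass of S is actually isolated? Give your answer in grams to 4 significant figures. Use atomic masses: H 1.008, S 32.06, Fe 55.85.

248.0 g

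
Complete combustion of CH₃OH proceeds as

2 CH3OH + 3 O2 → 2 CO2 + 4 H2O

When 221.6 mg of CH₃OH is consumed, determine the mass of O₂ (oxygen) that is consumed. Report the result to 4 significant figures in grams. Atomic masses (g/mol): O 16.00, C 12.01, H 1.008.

0.3320 g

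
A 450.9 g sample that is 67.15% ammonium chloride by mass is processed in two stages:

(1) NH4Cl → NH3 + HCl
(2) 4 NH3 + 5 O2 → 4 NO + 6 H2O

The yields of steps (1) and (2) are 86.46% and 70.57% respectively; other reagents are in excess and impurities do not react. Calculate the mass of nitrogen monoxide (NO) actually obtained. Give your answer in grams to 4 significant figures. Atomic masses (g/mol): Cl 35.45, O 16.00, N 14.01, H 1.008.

Pure NH4Cl = 450.9 × 0.6715 = 302.78 g.
M(NH4Cl) = 14.01 + 4(1.008) + 35.45 = 53.492 g/mol.
M(NO) = 14.01 + 16.00 = 30.01 g/mol.
n(NH4Cl) = 302.78 / 53.492 = 5.6603 mol.
Step 1 (NH4Cl:NH3 = 1:1): theoretical n(NH3) = 5.6603 mol; at 86.46% yield, n(NH3) = 4.8939 mol.
Step 2 (NH3:NO = 4:4): theoretical n(NO) = 4.8939 mol, so theoretical mass = 4.8939 × 30.01 = 146.87 g.
At 70.57% yield, actual mass of NO = 146.87 × 0.7057 = 103.64 g.

103.6 g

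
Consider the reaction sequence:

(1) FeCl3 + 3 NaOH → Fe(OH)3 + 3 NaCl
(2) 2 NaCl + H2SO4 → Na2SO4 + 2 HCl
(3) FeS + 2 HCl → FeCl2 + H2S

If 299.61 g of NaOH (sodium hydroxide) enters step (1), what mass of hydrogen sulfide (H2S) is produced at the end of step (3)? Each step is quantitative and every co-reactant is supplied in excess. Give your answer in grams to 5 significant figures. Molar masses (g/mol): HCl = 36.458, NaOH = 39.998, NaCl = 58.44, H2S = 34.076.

n(NaOH) = 299.61 / 39.998 = 7.49062 mol.
Reaction (1): NaOH→NaCl ratio 3:3 ⇒ n(NaCl) = 7.49062 mol.
Reaction (2): NaCl→HCl ratio 2:2 ⇒ n(HCl) = 7.49062 mol.
Reaction (3): HCl→H2S ratio 2:1 ⇒ n(H2S) = 3.74531 mol.
Mass of H2S = 3.74531 × 34.076 = 127.625 g.

127.63 g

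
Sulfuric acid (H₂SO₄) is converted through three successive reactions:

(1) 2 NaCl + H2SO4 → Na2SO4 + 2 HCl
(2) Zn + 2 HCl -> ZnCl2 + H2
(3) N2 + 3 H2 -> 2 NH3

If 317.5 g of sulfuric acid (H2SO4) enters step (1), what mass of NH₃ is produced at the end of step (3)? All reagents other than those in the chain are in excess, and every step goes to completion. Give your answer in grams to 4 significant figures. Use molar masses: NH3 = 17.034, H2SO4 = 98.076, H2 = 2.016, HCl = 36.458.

n(H2SO4) = 317.5 / 98.076 = 3.2373 mol.
Reaction (1): H2SO4→HCl ratio 1:2 ⇒ n(HCl) = 6.4746 mol.
Reaction (2): HCl→H2 ratio 2:1 ⇒ n(H2) = 3.2373 mol.
Reaction (3): H2→NH3 ratio 3:2 ⇒ n(NH3) = 2.1582 mol.
Mass of NH3 = 2.1582 × 17.034 = 36.763 g.

36.76 g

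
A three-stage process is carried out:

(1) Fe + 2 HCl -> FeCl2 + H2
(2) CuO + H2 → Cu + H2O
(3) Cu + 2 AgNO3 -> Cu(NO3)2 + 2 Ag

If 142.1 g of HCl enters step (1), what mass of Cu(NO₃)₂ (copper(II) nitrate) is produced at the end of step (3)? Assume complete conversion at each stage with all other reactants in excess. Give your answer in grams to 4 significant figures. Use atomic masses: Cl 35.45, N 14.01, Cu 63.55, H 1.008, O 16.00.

M(HCl) = 1.008 + 35.45 = 36.458 g/mol.
M(Cu(NO3)2) = 63.55 + 2(14.01) + 6(16.00) = 187.57 g/mol.
n(HCl) = 142.1 / 36.458 = 3.8976 mol.
Reaction (1): HCl→H2 ratio 2:1 ⇒ n(H2) = 1.9488 mol.
Reaction (2): H2→Cu ratio 1:1 ⇒ n(Cu) = 1.9488 mol.
Reaction (3): Cu→Cu(NO3)2 ratio 1:1 ⇒ n(Cu(NO3)2) = 1.9488 mol.
Mass of Cu(NO3)2 = 1.9488 × 187.57 = 365.54 g.

365.5 g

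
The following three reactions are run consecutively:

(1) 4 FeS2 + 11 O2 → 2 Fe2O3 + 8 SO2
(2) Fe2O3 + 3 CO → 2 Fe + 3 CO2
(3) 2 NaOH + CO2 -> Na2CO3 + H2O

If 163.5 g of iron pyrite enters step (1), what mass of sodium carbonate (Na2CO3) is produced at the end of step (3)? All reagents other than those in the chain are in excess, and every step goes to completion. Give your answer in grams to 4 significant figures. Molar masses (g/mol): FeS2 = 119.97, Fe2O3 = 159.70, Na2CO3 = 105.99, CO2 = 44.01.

216.7 g

n(FeS2) = 163.5 / 119.97 = 1.3628 mol.
Reaction (1): FeS2→Fe2O3 ratio 4:2 ⇒ n(Fe2O3) = 0.68142 mol.
Reaction (2): Fe2O3→CO2 ratio 1:3 ⇒ n(CO2) = 2.0443 mol.
Reaction (3): CO2→Na2CO3 ratio 1:1 ⇒ n(Na2CO3) = 2.0443 mol.
Mass of Na2CO3 = 2.0443 × 105.99 = 216.67 g.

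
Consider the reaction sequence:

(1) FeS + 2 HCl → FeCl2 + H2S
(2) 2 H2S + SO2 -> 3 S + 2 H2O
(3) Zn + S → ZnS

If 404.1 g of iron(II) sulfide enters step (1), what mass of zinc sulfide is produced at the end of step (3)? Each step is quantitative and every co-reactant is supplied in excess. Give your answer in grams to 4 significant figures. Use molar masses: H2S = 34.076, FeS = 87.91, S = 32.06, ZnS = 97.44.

n(FeS) = 404.1 / 87.91 = 4.5967 mol.
Reaction (1): FeS→H2S ratio 1:1 ⇒ n(H2S) = 4.5967 mol.
Reaction (2): H2S→S ratio 2:3 ⇒ n(S) = 6.8951 mol.
Reaction (3): S→ZnS ratio 1:1 ⇒ n(ZnS) = 6.8951 mol.
Mass of ZnS = 6.8951 × 97.44 = 671.86 g.

671.9 g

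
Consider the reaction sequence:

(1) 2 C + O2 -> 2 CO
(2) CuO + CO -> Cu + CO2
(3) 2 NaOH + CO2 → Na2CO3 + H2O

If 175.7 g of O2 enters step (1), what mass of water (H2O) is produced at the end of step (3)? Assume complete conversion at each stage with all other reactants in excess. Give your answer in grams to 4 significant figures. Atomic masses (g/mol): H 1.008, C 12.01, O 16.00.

M(O2) = 2(16.00) = 32.00 g/mol.
M(H2O) = 2(1.008) + 16.00 = 18.016 g/mol.
n(O2) = 175.7 / 32.00 = 5.4906 mol.
Reaction (1): O2→CO ratio 1:2 ⇒ n(CO) = 10.981 mol.
Reaction (2): CO→CO2 ratio 1:1 ⇒ n(CO2) = 10.981 mol.
Reaction (3): CO2→H2O ratio 1:1 ⇒ n(H2O) = 10.981 mol.
Mass of H2O = 10.981 × 18.016 = 197.84 g.

197.8 g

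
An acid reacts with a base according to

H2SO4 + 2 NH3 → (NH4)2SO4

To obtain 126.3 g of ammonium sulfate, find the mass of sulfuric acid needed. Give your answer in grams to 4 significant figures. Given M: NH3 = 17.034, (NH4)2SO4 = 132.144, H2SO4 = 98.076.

n((NH4)2SO4) = 126.30 g / 132.144 g/mol = 0.95578 mol.
From the equation the (NH4)2SO4:H2SO4 mole ratio is 1:1, so n(H2SO4) = 0.95578 × 1/1 = 0.95578 mol.
Mass of H2SO4 = 0.95578 mol × 98.076 g/mol = 93.739 g.

93.74 g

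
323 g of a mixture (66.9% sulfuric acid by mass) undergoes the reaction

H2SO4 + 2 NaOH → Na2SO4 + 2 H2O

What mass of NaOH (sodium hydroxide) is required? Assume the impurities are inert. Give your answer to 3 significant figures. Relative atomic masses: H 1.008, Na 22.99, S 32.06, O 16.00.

176 g

Mass of pure H2SO4 = 323 g × 0.669 = 216.1 g.
M(H2SO4) = 2(1.008) + 32.06 + 4(16.00) = 98.076 g/mol.
M(NaOH) = 22.99 + 16.00 + 1.008 = 39.998 g/mol.
n(H2SO4) = 216.1 g / 98.076 g/mol = 2.203 mol.
From the equation the H2SO4:NaOH mole ratio is 1:2, so n(NaOH) = 2.203 × 2/1 = 4.407 mol.
Mass of NaOH = 4.407 mol × 39.998 g/mol = 176.3 g.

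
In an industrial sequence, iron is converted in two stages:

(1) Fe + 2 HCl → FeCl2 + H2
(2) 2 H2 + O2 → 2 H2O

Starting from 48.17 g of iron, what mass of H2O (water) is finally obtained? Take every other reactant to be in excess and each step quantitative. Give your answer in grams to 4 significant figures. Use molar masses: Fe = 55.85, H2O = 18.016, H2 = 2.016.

n(Fe) = 48.170 / 55.85 = 0.86249 mol.
Step 1 gives a 1:1 ratio of Fe to H2, so n(H2) = 0.86249 mol.
In step 2 the H2:H2O ratio is 2:2, so n(H2O) = 0.86249 mol.
Mass of H2O = 0.86249 × 18.016 = 15.539 g.

15.54 g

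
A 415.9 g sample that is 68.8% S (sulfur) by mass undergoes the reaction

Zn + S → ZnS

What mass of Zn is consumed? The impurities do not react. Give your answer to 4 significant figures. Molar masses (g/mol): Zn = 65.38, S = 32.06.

Mass of pure S = 415.9 g × 0.688 = 286.14 g.
n(S) = 286.14 g / 32.06 g/mol = 8.9251 mol.
From the equation the S:Zn mole ratio is 1:1, so n(Zn) = 8.9251 × 1/1 = 8.9251 mol.
Mass of Zn = 8.9251 mol × 65.38 g/mol = 583.52 g.

583.5 g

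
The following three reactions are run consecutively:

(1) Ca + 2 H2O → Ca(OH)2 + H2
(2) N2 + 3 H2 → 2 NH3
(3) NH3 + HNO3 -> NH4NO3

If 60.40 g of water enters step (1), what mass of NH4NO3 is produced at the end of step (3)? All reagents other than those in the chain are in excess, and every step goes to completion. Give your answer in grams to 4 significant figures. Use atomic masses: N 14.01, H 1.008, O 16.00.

M(H2O) = 2(1.008) + 16.00 = 18.016 g/mol.
M(NH4NO3) = 2(14.01) + 4(1.008) + 3(16.00) = 80.052 g/mol.
n(H2O) = 60.40 / 18.016 = 3.3526 mol.
Reaction (1): H2O→H2 ratio 2:1 ⇒ n(H2) = 1.6763 mol.
Reaction (2): H2→NH3 ratio 3:2 ⇒ n(NH3) = 1.1175 mol.
Reaction (3): NH3→NH4NO3 ratio 1:1 ⇒ n(NH4NO3) = 1.1175 mol.
Mass of NH4NO3 = 1.1175 × 80.052 = 89.460 g.

89.46 g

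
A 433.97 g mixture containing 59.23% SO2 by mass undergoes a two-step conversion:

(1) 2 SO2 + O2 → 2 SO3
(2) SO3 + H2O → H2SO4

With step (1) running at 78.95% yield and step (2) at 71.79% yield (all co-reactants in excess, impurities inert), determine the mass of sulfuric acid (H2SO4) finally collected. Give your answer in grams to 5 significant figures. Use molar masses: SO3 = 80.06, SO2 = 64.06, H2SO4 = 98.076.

223.05 g

Pure SO2 = 433.97 × 0.5923 = 257.040 g.
n(SO2) = 257.040 / 64.06 = 4.01250 mol.
Step 1 (SO2:SO3 = 2:2): theoretical n(SO3) = 4.01250 mol; at 78.95% yield, n(SO3) = 3.16786 mol.
Step 2 (SO3:H2SO4 = 1:1): theoretical n(H2SO4) = 3.16786 mol, so theoretical mass = 3.16786 × 98.076 = 310.692 g.
At 71.79% yield, actual mass of H2SO4 = 310.692 × 0.7179 = 223.045 g.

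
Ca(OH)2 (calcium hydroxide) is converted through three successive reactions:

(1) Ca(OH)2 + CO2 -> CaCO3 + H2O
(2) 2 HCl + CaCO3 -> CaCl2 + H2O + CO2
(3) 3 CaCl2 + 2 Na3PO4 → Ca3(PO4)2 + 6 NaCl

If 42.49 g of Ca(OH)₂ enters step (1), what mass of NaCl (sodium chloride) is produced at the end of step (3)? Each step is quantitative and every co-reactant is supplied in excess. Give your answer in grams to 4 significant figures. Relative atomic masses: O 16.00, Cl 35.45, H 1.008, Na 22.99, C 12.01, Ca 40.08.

M(Ca(OH)2) = 40.08 + 2(16.00) + 2(1.008) = 74.096 g/mol.
M(NaCl) = 22.99 + 35.45 = 58.44 g/mol.
n(Ca(OH)2) = 42.49 / 74.096 = 0.57345 mol.
Reaction (1): Ca(OH)2→CaCO3 ratio 1:1 ⇒ n(CaCO3) = 0.57345 mol.
Reaction (2): CaCO3→CaCl2 ratio 1:1 ⇒ n(CaCl2) = 0.57345 mol.
Reaction (3): CaCl2→NaCl ratio 3:6 ⇒ n(NaCl) = 1.1469 mol.
Mass of NaCl = 1.1469 × 58.44 = 67.024 g.

67.02 g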